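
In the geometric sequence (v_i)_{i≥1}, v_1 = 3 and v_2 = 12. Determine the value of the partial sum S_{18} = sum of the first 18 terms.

68719476735

Common ratio r = 4.
v_i = 3·4^(i-1).
S = 3·(4^18 - 1)/(4 - 1) = 3·(68719476736 - 1)/(3) = 68719476735.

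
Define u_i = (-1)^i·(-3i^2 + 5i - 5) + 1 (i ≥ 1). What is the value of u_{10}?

-254

(-1)^10 = 1; -3i^2 + 5i - 5 at i=10 is -255; so u_{10} = -254.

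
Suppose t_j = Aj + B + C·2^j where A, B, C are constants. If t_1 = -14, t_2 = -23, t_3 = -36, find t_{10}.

-2103

At j = 1, 2, 3: A + B + 2C = -14; 2A + B + 4C = -23; 3A + B + 8C = -36.
Subtracting the first from the second: A + 2C = -9.
Subtracting the second from the third: A + 4C = -13.
Solving: C = -2, A = -5, then B = -5.
Hence t_{10} = -5·10 + (-5) + (-2)·1024 = -2103.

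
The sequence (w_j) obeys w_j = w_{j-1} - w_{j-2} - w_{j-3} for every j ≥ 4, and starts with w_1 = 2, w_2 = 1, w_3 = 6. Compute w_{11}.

Compute successive terms:
w_4 = 3;  w_5 = -4;  w_6 = -13;  w_7 = -12;  w_8 = 5;  w_9 = 30;  w_{10} = 37;  w_{11} = 2.

2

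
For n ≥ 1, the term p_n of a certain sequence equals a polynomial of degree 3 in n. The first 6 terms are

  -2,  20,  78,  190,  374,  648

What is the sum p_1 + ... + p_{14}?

33096

1st diffs: 22, 58, 112, 184, 274.
2nd diffs: 36, 54, 72, 90.
3rd diffs: 18, 18, 18 (constant).
So p_n = 3n^3 + n - 6.
Continuing: …, 1030, 1538, 2190, 3004, …, p_{14} = 8240.
Summing n = 1..14 (14 terms) gives 33096.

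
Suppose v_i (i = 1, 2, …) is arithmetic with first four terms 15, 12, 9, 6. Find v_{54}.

-144

Common difference d = -3.
v_i = 15 + (i - 1)·(-3).
v_{54} = 15 + 53·(-3) = -144.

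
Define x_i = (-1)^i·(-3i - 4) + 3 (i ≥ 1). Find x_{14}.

(-1)^14 = 1; -3i - 4 at i=14 is -46; so x_{14} = -43.

-43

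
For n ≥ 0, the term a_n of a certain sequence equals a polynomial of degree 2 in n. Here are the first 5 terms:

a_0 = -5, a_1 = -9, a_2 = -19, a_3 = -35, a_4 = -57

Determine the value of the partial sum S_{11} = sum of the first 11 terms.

1st diffs: -4, -10, -16, -22.
2nd diffs: -6, -6, -6 (constant).
So a_n = -3n^2 - n - 5.
Continuing: …, -85, -119, -159, -205, …, a_{10} = -315.
Summing n = 0..10 (11 terms) gives -1265.

-1265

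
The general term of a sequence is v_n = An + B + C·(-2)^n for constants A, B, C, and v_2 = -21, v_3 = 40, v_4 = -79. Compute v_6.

-317

Write the equations: 2A + B + 4C = -21; 3A + B - 8C = 40; 4A + B + 16C = -79.
Subtracting the first from the second: A - 12C = 61.
Subtracting the second from the third: A + 24C = -119.
Solving: C = -5, A = 1, then B = -3.
Therefore v_6 = 6 + (-3) + (-5)·64 = -317.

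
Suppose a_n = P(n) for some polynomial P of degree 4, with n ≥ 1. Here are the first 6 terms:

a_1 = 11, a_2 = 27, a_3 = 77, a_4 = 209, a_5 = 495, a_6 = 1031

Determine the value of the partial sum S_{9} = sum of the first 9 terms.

12603

1st diffs: 16, 50, 132, 286, 536.
2nd diffs: 34, 82, 154, 250.
3rd diffs: 48, 72, 96.
4th diffs: 24, 24 (constant).
Newton forward-difference form: a_n = 11 + 16·C(n-1,1) + 34·C(n-1,2) + 48·C(n-1,3) + 24·C(n-1,4).
Continuing: 1937, 3357, 5459.
Summing n = 1..9 (9 terms) gives 12603.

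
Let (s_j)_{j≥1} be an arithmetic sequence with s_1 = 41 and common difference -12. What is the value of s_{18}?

s_j = 41 + (j - 1)·(-12).
s_{18} = 41 + 17·(-12) = -163.

-163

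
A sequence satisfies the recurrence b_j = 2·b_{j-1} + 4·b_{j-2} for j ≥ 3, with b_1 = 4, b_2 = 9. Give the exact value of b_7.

3584

Applying the relation repeatedly:
b_3 = 34; b_4 = 104; b_5 = 344; b_6 = 1104; b_7 = 3584.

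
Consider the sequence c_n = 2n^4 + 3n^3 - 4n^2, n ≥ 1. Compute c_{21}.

414981

c_{21} = 2·21^4 + 3·21^3 - 4·21^2 = 414981.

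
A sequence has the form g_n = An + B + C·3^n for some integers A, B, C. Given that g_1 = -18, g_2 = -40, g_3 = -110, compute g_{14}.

The three given values yield: A + B + 3C = -18; 2A + B + 9C = -40; 3A + B + 27C = -110.
Subtracting the first from the second: A + 6C = -22.
Subtracting the second from the third: A + 18C = -70.
Solving: C = -4, A = 2, then B = -8.
Hence g_{14} = 2·14 + (-8) + (-4)·4782969 = -19131856.

-19131856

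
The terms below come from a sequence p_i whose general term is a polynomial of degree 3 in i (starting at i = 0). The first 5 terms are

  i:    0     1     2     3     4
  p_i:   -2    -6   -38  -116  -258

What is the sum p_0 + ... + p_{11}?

-15358

1st diffs: -4, -32, -78, -142.
2nd diffs: -28, -46, -64.
3rd diffs: -18, -18 (constant).
So p_i = -3i^3 - 5i^2 + 4i - 2.
Continuing: …, -482, -806, -1248, -1826, …, p_{11} = -4556.
Summing i = 0..11 (12 terms) gives -15358.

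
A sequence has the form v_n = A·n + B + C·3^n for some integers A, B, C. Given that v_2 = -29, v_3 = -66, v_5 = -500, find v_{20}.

Write the equations: 2A + B + 9C = -29; 3A + B + 27C = -66; 5A + B + 243C = -500.
Subtracting the first from the second: A + 18C = -37.
Subtracting the second from the third: 2A + 216C = -434.
Solving: C = -2, A = -1, then B = -9.
Hence v_{20} = -1·20 + (-9) + (-2)·3486784401 = -6973568831.

-6973568831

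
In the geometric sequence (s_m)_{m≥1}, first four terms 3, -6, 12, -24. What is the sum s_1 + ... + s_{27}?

134217729

Common ratio r = -2.
s_m = 3·(-2)^(m-1).
S = 3·((-2)^27 - 1)/(-2 - 1) = 3·(-134217728 - 1)/(-3) = 134217729.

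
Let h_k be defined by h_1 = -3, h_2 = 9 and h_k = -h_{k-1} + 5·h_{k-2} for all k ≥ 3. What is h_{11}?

Compute successive terms:
h_3 = -24, h_4 = 69, h_5 = -189, h_6 = 534, h_7 = -1479, h_8 = 4149, h_9 = -11544, h_{10} = 32289, h_{11} = -90009.

-90009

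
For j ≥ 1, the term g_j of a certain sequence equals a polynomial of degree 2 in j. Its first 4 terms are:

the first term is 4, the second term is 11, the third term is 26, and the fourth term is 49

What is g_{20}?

1st diffs: 7, 15, 23.
2nd diffs: 8, 8 (constant).
Newton forward-difference form: g_j = 4 + 7·C(j-1,1) + 8·C(j-1,2).
At j = 20: j-1 = 19, so g_{20} = 4 + 133 + 1368 = 1505.

1505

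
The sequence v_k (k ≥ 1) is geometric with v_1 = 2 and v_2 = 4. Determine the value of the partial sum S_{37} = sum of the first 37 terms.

274877906942

Common ratio r = 2.
v_k = 2·2^(k-1).
S = 2·(2^37 - 1)/(2 - 1) = 2·(137438953472 - 1)/(1) = 274877906942.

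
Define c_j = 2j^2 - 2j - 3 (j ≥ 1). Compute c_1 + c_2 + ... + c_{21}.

Over j = 1..21: Σj = 231, Σj² = 3311.
Total = (2)·3311 + (-2)·231 + (-3)·21 = 6097.

6097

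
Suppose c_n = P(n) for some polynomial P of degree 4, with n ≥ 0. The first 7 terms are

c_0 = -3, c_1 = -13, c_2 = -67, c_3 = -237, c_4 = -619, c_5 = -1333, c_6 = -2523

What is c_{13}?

1st diffs: -10, -54, -170, -382, -714, -1190.
2nd diffs: -44, -116, -212, -332, -476.
3rd diffs: -72, -96, -120, -144.
4th diffs: -24, -24, -24 (constant).
So c_n = -n^4 - 6n^3 + 3n^2 - 6n - 3.
Evaluating at n = 13 gives c_{13} = -41317.

-41317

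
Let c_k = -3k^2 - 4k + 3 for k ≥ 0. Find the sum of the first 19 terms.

-6954

Over k = 0..18: Σk = 171, Σk² = 2109.
Total = (-3)·2109 + (-4)·171 + (3)·19 = -6954.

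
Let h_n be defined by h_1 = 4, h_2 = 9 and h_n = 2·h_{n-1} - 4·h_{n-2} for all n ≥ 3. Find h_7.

Iterate the recurrence:
h_3 = 2; h_4 = -32; h_5 = -72; h_6 = -16; h_7 = 256.

256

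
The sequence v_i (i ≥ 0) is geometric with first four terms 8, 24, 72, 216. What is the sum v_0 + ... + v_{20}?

Common ratio r = 3.
v_i = 8·3^(i-0).
S = 8·(3^21 - 1)/(3 - 1) = 8·(10460353203 - 1)/(2) = 41841412808.

41841412808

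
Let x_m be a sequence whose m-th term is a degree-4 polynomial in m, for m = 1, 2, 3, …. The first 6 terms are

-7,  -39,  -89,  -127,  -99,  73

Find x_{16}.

1st diffs: -32, -50, -38, 28, 172.
2nd diffs: -18, 12, 66, 144.
3rd diffs: 30, 54, 78.
4th diffs: 24, 24 (constant).
So x_m = m^4 - 5m^3 - 4m^2 + 1.
Evaluating at m = 16 gives x_{16} = 44033.

44033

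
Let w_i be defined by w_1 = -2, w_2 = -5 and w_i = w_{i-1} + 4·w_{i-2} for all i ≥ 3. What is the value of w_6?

-217

w_3 = -13  w_4 = -33  w_5 = -85  w_6 = -217.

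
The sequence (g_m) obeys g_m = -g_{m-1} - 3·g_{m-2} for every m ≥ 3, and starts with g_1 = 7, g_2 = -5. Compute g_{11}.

Applying the relation repeatedly:
g_3 = -16, g_4 = 31, g_5 = 17, g_6 = -110, g_7 = 59, g_8 = 271, g_9 = -448, g_{10} = -365, g_{11} = 1709.

1709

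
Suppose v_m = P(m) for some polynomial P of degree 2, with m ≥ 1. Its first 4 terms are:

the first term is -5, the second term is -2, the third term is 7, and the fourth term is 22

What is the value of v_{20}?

1078

1st diffs: 3, 9, 15.
2nd diffs: 6, 6 (constant).
So v_m = 3m^2 - 6m - 2.
Evaluating at m = 20 gives v_{20} = 1078.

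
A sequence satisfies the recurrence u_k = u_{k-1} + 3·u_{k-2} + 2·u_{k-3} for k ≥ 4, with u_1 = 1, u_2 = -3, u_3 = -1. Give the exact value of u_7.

Applying the relation repeatedly:
u_4 = -8; u_5 = -17; u_6 = -43; u_7 = -110.

-110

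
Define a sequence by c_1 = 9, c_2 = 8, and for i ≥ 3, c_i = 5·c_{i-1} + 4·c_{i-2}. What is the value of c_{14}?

c_3 = 76  c_4 = 412  c_5 = 2364  …  c_{11} = 81153916  c_{12} = 462704092  c_{13} = 2638136124  c_{14} = 15041496988.

15041496988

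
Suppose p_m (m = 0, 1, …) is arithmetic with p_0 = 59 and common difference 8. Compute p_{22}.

p_m = 59 + (m - 0)·8.
p_{22} = 59 + 22·8 = 235.

235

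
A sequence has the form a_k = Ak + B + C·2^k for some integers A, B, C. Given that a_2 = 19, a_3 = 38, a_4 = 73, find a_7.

530

The three given values yield: 2A + B + 4C = 19; 3A + B + 8C = 38; 4A + B + 16C = 73.
Subtracting the first from the second: A + 4C = 19.
Subtracting the second from the third: A + 8C = 35.
Solving: C = 4, A = 3, then B = -3.
So a_k = 3·k + (-3) + 4·2^k; at k=7 this is 530.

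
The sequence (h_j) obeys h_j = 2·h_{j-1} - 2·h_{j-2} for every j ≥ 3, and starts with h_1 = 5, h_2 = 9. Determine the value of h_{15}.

-512

Applying the relation repeatedly:
h_3 = 8, h_4 = -2, h_5 = -20, …, h_{12} = -32, h_{13} = -320, h_{14} = -576, h_{15} = -512.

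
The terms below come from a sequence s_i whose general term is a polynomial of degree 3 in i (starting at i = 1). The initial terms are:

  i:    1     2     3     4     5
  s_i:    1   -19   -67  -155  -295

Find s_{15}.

1st diffs: -20, -48, -88, -140.
2nd diffs: -28, -40, -52.
3rd diffs: -12, -12 (constant).
Newton forward-difference form: s_i = 1 + (-20)·C(i-1,1) + (-28)·C(i-1,2) + (-12)·C(i-1,3).
At i = 15: i-1 = 14, so s_{15} = 1 - 280 - 2548 - 4368 = -7195.

-7195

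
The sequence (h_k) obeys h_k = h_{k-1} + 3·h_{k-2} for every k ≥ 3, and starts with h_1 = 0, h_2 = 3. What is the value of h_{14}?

42627

Applying the relation repeatedly:
h_3 = 3  h_4 = 12  h_5 = 21  …  h_{11} = 3477  h_{12} = 8049  h_{13} = 18480  h_{14} = 42627.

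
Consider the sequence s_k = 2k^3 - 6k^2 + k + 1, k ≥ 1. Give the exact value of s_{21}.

15898

s_{21} = 2·21^3 - 6·21^2 + 1·21 + 1 = 15898.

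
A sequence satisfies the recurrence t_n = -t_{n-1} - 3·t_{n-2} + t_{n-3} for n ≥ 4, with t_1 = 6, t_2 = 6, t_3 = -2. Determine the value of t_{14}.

-2298

Iterate the recurrence:
t_4 = -10, t_5 = 22, t_6 = 6, …, t_{11} = 94, t_{12} = 1590, t_{13} = -2378, t_{14} = -2298.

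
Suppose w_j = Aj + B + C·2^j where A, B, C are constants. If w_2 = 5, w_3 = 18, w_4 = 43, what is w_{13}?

24580

Write the equations: 2A + B + 4C = 5; 3A + B + 8C = 18; 4A + B + 16C = 43.
Subtracting the first from the second: A + 4C = 13.
Subtracting the second from the third: A + 8C = 25.
Solving: C = 3, A = 1, then B = -9.
Hence w_{13} = 1·13 + (-9) + 3·8192 = 24580.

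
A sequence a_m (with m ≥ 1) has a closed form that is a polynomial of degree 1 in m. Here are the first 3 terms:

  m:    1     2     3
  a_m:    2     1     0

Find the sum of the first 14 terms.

-63

1st diffs: -1, -1 (constant).
So a_m = -m + 3.
Continuing: …, -1, -2, -3, -4, …, a_{14} = -11.
Summing m = 1..14 (14 terms) gives -63.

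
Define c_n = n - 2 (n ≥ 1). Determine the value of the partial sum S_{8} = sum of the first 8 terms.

20

Over n = 1..8: Σn = 36.
Total = (1)·36 + (-2)·8 = 20.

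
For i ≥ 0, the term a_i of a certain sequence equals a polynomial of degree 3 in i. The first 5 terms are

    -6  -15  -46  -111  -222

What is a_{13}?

1st diffs: -9, -31, -65, -111.
2nd diffs: -22, -34, -46.
3rd diffs: -12, -12 (constant).
So a_i = -2i^3 - 5i^2 - 2i - 6.
Evaluating at i = 13 gives a_{13} = -5271.

-5271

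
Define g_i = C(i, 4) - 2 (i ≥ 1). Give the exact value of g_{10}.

C(10, 4) = 210, so g_{10} = 208.

208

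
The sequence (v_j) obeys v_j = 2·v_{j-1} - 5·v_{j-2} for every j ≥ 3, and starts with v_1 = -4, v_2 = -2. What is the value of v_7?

v_3 = 16  v_4 = 42  v_5 = 4  v_6 = -202  v_7 = -424.

-424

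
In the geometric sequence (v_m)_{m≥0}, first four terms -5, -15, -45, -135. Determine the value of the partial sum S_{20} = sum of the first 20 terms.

-8716961000

Common ratio r = 3.
v_m = (-5)·3^(m-0).
S = (-5)·(3^20 - 1)/(3 - 1) = (-5)·(3486784401 - 1)/(2) = -8716961000.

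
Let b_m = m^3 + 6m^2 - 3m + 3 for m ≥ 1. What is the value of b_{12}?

b_{12} = 1·12^3 + 6·12^2 - 3·12 + 3 = 2559.

2559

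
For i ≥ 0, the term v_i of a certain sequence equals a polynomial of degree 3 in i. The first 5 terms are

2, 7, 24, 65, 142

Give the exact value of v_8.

1st diffs: 5, 17, 41, 77.
2nd diffs: 12, 24, 36.
3rd diffs: 12, 12 (constant).
Newton forward-difference form: v_i = 2 + 5·C(i,1) + 12·C(i,2) + 12·C(i,3).
At i = 8: i = 8, so v_8 = 2 + 40 + 336 + 672 = 1050.

1050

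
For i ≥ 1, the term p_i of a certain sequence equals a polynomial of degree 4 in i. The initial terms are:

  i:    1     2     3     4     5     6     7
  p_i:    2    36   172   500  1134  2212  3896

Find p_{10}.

14564

1st diffs: 34, 136, 328, 634, 1078, 1684.
2nd diffs: 102, 192, 306, 444, 606.
3rd diffs: 90, 114, 138, 162.
4th diffs: 24, 24, 24 (constant).
Newton forward-difference form: p_i = 2 + 34·C(i-1,1) + 102·C(i-1,2) + 90·C(i-1,3) + 24·C(i-1,4).
At i = 10: i-1 = 9, so p_{10} = 2 + 306 + 3672 + 7560 + 3024 = 14564.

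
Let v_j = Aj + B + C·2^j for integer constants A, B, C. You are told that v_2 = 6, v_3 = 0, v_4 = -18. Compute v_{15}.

-98208

Plug in j = 2, 3, 4: 2A + B + 4C = 6; 3A + B + 8C = 0; 4A + B + 16C = -18.
Subtracting the first from the second: A + 4C = -6.
Subtracting the second from the third: A + 8C = -18.
Solving: C = -3, A = 6, then B = 6.
So v_j = 6·j + 6 + (-3)·2^j; at j=15 this is -98208.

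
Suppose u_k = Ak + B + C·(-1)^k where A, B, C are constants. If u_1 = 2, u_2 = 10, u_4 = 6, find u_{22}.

-30

Write the equations: A + B - C = 2; 2A + B + C = 10; 4A + B + C = 6.
Subtracting the first from the second: A + 2C = 8.
Subtracting the second from the third: 2A = -4.
Solving: C = 5, A = -2, then B = 9.
Hence u_{22} = -2·22 + 9 + 5·1 = -30.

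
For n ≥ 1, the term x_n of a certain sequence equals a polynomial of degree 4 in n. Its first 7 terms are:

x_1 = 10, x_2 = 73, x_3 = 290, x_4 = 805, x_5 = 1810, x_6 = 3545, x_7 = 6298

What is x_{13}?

1st diffs: 63, 217, 515, 1005, 1735, 2753.
2nd diffs: 154, 298, 490, 730, 1018.
3rd diffs: 144, 192, 240, 288.
4th diffs: 48, 48, 48 (constant).
So x_n = 2n^4 + 4n^3 + 3n^2 - 4n + 5.
Evaluating at n = 13 gives x_{13} = 66370.

66370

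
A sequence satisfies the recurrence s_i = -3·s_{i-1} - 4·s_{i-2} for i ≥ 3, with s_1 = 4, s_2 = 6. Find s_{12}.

Step forward from the initial values:
s_3 = -34; s_4 = 78; s_5 = -98; s_6 = -18; s_7 = 446; s_8 = -1266; s_9 = 2014; s_{10} = -978; s_{11} = -5122; s_{12} = 19278.

19278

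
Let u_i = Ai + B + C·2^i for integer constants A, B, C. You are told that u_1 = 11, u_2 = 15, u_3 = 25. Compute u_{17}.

393189

The three given values yield: A + B + 2C = 11; 2A + B + 4C = 15; 3A + B + 8C = 25.
Subtracting the first from the second: A + 2C = 4.
Subtracting the second from the third: A + 4C = 10.
Solving: C = 3, A = -2, then B = 7.
Hence u_{17} = -2·17 + 7 + 3·131072 = 393189.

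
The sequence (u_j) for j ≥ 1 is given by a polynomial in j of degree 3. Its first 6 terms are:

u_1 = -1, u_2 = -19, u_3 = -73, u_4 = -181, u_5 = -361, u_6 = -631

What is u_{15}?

1st diffs: -18, -54, -108, -180, -270.
2nd diffs: -36, -54, -72, -90.
3rd diffs: -18, -18, -18 (constant).
Newton forward-difference form: u_j = -1 + (-18)·C(j-1,1) + (-36)·C(j-1,2) + (-18)·C(j-1,3).
At j = 15: j-1 = 14, so u_{15} = -1 - 252 - 3276 - 6552 = -10081.

-10081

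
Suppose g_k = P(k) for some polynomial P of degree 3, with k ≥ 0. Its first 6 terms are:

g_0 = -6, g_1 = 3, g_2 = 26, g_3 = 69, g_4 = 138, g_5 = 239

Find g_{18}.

7194

1st diffs: 9, 23, 43, 69, 101.
2nd diffs: 14, 20, 26, 32.
3rd diffs: 6, 6, 6 (constant).
So g_k = k^3 + 4k^2 + 4k - 6.
Evaluating at k = 18 gives g_{18} = 7194.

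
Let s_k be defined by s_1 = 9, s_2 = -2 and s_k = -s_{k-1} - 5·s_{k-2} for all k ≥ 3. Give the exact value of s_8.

s_3 = -43;  s_4 = 53;  s_5 = 162;  s_6 = -427;  s_7 = -383;  s_8 = 2518.

2518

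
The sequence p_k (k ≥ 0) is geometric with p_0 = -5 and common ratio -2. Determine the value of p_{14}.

-81920

p_k = (-5)·(-2)^(k-0).
p_{14} = (-5)·(-2)^14 = -81920.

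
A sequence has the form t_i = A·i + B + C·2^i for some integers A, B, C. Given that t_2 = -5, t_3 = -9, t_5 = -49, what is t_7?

-233

Plug in i = 2, 3, 5: 2A + B + 4C = -5; 3A + B + 8C = -9; 5A + B + 32C = -49.
Subtracting the first from the second: A + 4C = -4.
Subtracting the second from the third: 2A + 24C = -40.
Solving: C = -2, A = 4, then B = -5.
So t_i = 4·i + (-5) + (-2)·2^i; at i=7 this is -233.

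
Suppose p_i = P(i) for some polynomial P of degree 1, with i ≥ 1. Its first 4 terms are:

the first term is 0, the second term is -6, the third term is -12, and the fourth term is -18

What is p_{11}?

1st diffs: -6, -6, -6 (constant).
So p_i = -6i + 6.
Evaluating at i = 11 gives p_{11} = -60.

-60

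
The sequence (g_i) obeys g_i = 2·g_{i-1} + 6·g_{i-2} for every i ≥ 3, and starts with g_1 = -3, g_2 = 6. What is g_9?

6096

Applying the relation repeatedly:
g_3 = -6;  g_4 = 24;  g_5 = 12;  g_6 = 168;  g_7 = 408;  g_8 = 1824;  g_9 = 6096.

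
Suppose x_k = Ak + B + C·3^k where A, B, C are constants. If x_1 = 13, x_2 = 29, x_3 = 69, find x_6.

1485

Write the equations: A + B + 3C = 13; 2A + B + 9C = 29; 3A + B + 27C = 69.
Subtracting the first from the second: A + 6C = 16.
Subtracting the second from the third: A + 18C = 40.
Solving: C = 2, A = 4, then B = 3.
Hence x_6 = 4·6 + 3 + 2·729 = 1485.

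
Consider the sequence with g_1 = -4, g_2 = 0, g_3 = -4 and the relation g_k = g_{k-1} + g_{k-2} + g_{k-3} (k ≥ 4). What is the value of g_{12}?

Step forward from the initial values:
g_4 = -8  g_5 = -12  g_6 = -24  g_7 = -44  g_8 = -80  g_9 = -148  g_{10} = -272  g_{11} = -500  g_{12} = -920.

-920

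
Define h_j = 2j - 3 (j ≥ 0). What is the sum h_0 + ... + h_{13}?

140

Over j = 0..13: Σj = 91.
Total = (2)·91 + (-3)·14 = 140.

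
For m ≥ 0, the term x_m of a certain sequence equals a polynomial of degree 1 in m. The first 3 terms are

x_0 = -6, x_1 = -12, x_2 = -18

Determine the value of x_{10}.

-66

1st diffs: -6, -6 (constant).
So x_m = -6m - 6.
Evaluating at m = 10 gives x_{10} = -66.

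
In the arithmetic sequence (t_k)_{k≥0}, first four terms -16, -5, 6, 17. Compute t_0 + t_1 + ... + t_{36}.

Common difference d = 11.
t_k = -16 + (k - 0)·11.
t_{36} = 380; S = 37·(-16 + 380)/2 = 6734.

6734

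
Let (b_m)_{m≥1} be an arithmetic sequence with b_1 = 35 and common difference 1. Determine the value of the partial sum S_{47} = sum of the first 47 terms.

2726

b_m = 35 + (m - 1)·1.
b_{47} = 81; S = 47·(35 + 81)/2 = 2726.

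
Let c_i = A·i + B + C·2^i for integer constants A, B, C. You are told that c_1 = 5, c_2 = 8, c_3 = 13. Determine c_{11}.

Write the equations: A + B + 2C = 5; 2A + B + 4C = 8; 3A + B + 8C = 13.
Subtracting the first from the second: A + 2C = 3.
Subtracting the second from the third: A + 4C = 5.
Solving: C = 1, A = 1, then B = 2.
Hence c_{11} = 1·11 + 2 + 1·2048 = 2061.

2061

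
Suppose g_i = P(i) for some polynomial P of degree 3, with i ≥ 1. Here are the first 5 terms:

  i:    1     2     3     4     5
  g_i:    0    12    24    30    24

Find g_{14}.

-1560

1st diffs: 12, 12, 6, -6.
2nd diffs: 0, -6, -12.
3rd diffs: -6, -6 (constant).
Newton forward-difference form: g_i = 12·C(i-1,1) + (-6)·C(i-1,3).
At i = 14: i-1 = 13, so g_{14} = 156 - 1716 = -1560.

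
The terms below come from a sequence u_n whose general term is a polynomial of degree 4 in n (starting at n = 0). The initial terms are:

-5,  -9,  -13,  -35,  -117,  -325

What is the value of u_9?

-4577

1st diffs: -4, -4, -22, -82, -208.
2nd diffs: 0, -18, -60, -126.
3rd diffs: -18, -42, -66.
4th diffs: -24, -24 (constant).
Newton forward-difference form: u_n = -5 + (-4)·C(n,1) + (-18)·C(n,3) + (-24)·C(n,4).
At n = 9: n = 9, so u_9 = -5 - 36 - 1512 - 3024 = -4577.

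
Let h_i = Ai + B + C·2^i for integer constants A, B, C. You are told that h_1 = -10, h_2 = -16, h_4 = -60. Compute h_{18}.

Plug in i = 1, 2, 4: A + B + 2C = -10; 2A + B + 4C = -16; 4A + B + 16C = -60.
Subtracting the first from the second: A + 2C = -6.
Subtracting the second from the third: 2A + 12C = -44.
Solving: C = -4, A = 2, then B = -4.
So h_i = 2·i + (-4) + (-4)·2^i; at i=18 this is -1048544.

-1048544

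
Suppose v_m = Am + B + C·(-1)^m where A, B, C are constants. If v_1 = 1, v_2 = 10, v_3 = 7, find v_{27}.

79

Plug in m = 1, 2, 3: A + B - C = 1; 2A + B + C = 10; 3A + B - C = 7.
Subtracting the first from the second: A + 2C = 9.
Subtracting the second from the third: A - 2C = -3.
Solving: C = 3, A = 3, then B = 1.
Hence v_{27} = 3·27 + 1 + 3·(-1) = 79.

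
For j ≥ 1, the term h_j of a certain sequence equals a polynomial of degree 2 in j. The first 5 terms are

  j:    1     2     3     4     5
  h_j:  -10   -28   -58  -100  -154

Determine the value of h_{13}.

-1018

1st diffs: -18, -30, -42, -54.
2nd diffs: -12, -12, -12 (constant).
Newton forward-difference form: h_j = -10 + (-18)·C(j-1,1) + (-12)·C(j-1,2).
At j = 13: j-1 = 12, so h_{13} = -10 - 216 - 792 = -1018.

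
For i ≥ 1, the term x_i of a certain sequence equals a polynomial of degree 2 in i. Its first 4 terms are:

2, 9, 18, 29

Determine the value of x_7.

74

1st diffs: 7, 9, 11.
2nd diffs: 2, 2 (constant).
Newton forward-difference form: x_i = 2 + 7·C(i-1,1) + 2·C(i-1,2).
At i = 7: i-1 = 6, so x_7 = 2 + 42 + 30 = 74.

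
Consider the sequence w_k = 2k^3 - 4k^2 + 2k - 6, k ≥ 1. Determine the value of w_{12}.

2898

w_{12} = 2·12^3 - 4·12^2 + 2·12 - 6 = 2898.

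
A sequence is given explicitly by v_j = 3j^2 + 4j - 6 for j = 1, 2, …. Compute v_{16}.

v_{16} = 3·16^2 + 4·16 - 6 = 826.

826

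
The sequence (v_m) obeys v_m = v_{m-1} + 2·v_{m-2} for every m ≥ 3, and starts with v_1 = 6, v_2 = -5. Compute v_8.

37

Compute successive terms:
v_3 = 7, v_4 = -3, v_5 = 11, v_6 = 5, v_7 = 27, v_8 = 37.
(Characteristic roots are 2 and -1.)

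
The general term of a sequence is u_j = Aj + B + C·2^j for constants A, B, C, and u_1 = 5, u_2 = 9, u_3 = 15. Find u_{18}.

262181

Plug in j = 1, 2, 3: A + B + 2C = 5; 2A + B + 4C = 9; 3A + B + 8C = 15.
Subtracting the first from the second: A + 2C = 4.
Subtracting the second from the third: A + 4C = 6.
Solving: C = 1, A = 2, then B = 1.
So u_j = 2·j + 1 + 1·2^j; at j=18 this is 262181.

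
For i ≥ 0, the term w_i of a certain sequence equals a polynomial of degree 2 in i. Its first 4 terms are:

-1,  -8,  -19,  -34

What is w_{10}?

-251

1st diffs: -7, -11, -15.
2nd diffs: -4, -4 (constant).
So w_i = -2i^2 - 5i - 1.
Evaluating at i = 10 gives w_{10} = -251.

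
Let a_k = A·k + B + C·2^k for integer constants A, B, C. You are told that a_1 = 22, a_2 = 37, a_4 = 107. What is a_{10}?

The three given values yield: A + B + 2C = 22; 2A + B + 4C = 37; 4A + B + 16C = 107.
Subtracting the first from the second: A + 2C = 15.
Subtracting the second from the third: 2A + 12C = 70.
Solving: C = 5, A = 5, then B = 7.
Therefore a_{10} = 50 + 7 + 5·1024 = 5177.

5177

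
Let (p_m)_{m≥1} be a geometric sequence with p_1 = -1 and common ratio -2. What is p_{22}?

p_m = (-1)·(-2)^(m-1).
p_{22} = (-1)·(-2)^21 = 2097152.

2097152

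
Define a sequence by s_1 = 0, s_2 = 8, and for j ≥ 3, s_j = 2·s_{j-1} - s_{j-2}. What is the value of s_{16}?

Step forward from the initial values:
s_3 = 16  s_4 = 24  s_5 = 32  …  s_{13} = 96  s_{14} = 104  s_{15} = 112  s_{16} = 120.
(Characteristic roots are 1 and 1.)

120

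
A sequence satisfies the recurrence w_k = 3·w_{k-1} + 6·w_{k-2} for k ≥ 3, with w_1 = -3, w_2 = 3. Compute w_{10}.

Step forward from the initial values:
w_3 = -9  w_4 = -9  w_5 = -81  w_6 = -297  w_7 = -1377  w_8 = -5913  w_9 = -26001  w_{10} = -113481.

-113481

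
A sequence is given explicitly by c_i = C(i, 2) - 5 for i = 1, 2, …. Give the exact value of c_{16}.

C(16, 2) = 120, so c_{16} = 115.

115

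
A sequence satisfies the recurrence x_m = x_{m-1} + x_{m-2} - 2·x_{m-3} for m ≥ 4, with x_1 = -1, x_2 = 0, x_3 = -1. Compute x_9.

-1

Applying the relation repeatedly:
x_4 = 1;  x_5 = 0;  x_6 = 3;  x_7 = 1;  x_8 = 4;  x_9 = -1.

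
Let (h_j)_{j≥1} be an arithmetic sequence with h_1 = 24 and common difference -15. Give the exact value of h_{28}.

-381

h_j = 24 + (j - 1)·(-15).
h_{28} = 24 + 27·(-15) = -381.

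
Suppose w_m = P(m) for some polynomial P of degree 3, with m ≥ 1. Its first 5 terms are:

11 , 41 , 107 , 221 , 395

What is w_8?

1397

1st diffs: 30, 66, 114, 174.
2nd diffs: 36, 48, 60.
3rd diffs: 12, 12 (constant).
Newton forward-difference form: w_m = 11 + 30·C(m-1,1) + 36·C(m-1,2) + 12·C(m-1,3).
At m = 8: m-1 = 7, so w_8 = 11 + 210 + 756 + 420 = 1397.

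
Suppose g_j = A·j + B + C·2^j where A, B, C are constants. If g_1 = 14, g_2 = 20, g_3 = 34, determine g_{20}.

At j = 1, 2, 3: A + B + 2C = 14; 2A + B + 4C = 20; 3A + B + 8C = 34.
Subtracting the first from the second: A + 2C = 6.
Subtracting the second from the third: A + 4C = 14.
Solving: C = 4, A = -2, then B = 8.
So g_j = -2·j + 8 + 4·2^j; at j=20 this is 4194272.

4194272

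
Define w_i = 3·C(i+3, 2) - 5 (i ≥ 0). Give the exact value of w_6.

103

C(9, 2) = 36, so w_6 = 103.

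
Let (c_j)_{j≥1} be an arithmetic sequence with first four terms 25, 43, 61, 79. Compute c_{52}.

943

Common difference d = 18.
c_j = 25 + (j - 1)·18.
c_{52} = 25 + 51·18 = 943.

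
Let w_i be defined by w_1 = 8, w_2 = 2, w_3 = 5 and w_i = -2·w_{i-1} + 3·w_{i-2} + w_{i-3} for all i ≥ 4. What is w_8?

-60

Compute successive terms:
w_4 = 4;  w_5 = 9;  w_6 = -1;  w_7 = 33;  w_8 = -60.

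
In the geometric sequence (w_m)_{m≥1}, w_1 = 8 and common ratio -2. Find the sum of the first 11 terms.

5464

w_m = 8·(-2)^(m-1).
S = 8·((-2)^11 - 1)/(-2 - 1) = 8·(-2048 - 1)/(-3) = 5464.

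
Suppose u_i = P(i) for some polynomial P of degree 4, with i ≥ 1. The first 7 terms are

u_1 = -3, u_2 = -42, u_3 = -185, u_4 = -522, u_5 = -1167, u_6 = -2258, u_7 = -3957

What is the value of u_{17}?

-107187

1st diffs: -39, -143, -337, -645, -1091, -1699.
2nd diffs: -104, -194, -308, -446, -608.
3rd diffs: -90, -114, -138, -162.
4th diffs: -24, -24, -24 (constant).
So u_i = -i^4 - 5i^3 + 3i^2 + 2i - 2.
Evaluating at i = 17 gives u_{17} = -107187.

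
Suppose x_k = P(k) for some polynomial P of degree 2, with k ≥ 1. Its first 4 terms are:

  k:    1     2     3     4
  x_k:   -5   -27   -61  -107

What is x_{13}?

1st diffs: -22, -34, -46.
2nd diffs: -12, -12 (constant).
Newton forward-difference form: x_k = -5 + (-22)·C(k-1,1) + (-12)·C(k-1,2).
At k = 13: k-1 = 12, so x_{13} = -5 - 264 - 792 = -1061.

-1061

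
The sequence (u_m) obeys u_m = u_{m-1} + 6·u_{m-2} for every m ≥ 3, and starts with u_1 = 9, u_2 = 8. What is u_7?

4034

u_3 = 62  u_4 = 110  u_5 = 482  u_6 = 1142  u_7 = 4034.
(Characteristic roots are 3 and -2.)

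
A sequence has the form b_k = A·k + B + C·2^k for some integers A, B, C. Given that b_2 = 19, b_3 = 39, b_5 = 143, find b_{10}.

Write the equations: 2A + B + 4C = 19; 3A + B + 8C = 39; 5A + B + 32C = 143.
Subtracting the first from the second: A + 4C = 20.
Subtracting the second from the third: 2A + 24C = 104.
Solving: C = 4, A = 4, then B = -5.
So b_k = 4·k + (-5) + 4·2^k; at k=10 this is 4131.

4131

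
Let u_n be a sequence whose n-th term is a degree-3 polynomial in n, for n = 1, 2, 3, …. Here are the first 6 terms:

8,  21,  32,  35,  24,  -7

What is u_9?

1st diffs: 13, 11, 3, -11, -31.
2nd diffs: -2, -8, -14, -20.
3rd diffs: -6, -6, -6 (constant).
So u_n = -n^3 + 5n^2 + 5n - 1.
Evaluating at n = 9 gives u_9 = -280.

-280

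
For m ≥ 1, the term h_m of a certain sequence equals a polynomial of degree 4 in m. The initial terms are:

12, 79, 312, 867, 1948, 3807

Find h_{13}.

1st diffs: 67, 233, 555, 1081, 1859.
2nd diffs: 166, 322, 526, 778.
3rd diffs: 156, 204, 252.
4th diffs: 48, 48 (constant).
Newton forward-difference form: h_m = 12 + 67·C(m-1,1) + 166·C(m-1,2) + 156·C(m-1,3) + 48·C(m-1,4).
At m = 13: m-1 = 12, so h_{13} = 12 + 804 + 10956 + 34320 + 23760 = 69852.

69852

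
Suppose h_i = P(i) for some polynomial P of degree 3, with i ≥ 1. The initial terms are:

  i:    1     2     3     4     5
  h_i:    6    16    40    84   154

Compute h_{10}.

1st diffs: 10, 24, 44, 70.
2nd diffs: 14, 20, 26.
3rd diffs: 6, 6 (constant).
Newton forward-difference form: h_i = 6 + 10·C(i-1,1) + 14·C(i-1,2) + 6·C(i-1,3).
At i = 10: i-1 = 9, so h_{10} = 6 + 90 + 504 + 504 = 1104.

1104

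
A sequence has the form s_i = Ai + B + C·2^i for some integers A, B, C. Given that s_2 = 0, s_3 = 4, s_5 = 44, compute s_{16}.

131008

The three given values yield: 2A + B + 4C = 0; 3A + B + 8C = 4; 5A + B + 32C = 44.
Subtracting the first from the second: A + 4C = 4.
Subtracting the second from the third: 2A + 24C = 40.
Solving: C = 2, A = -4, then B = 0.
Hence s_{16} = -4·16 + 0 + 2·65536 = 131008.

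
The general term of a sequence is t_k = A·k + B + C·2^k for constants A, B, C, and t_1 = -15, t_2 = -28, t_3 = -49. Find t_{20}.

At k = 1, 2, 3: A + B + 2C = -15; 2A + B + 4C = -28; 3A + B + 8C = -49.
Subtracting the first from the second: A + 2C = -13.
Subtracting the second from the third: A + 4C = -21.
Solving: C = -4, A = -5, then B = -2.
So t_k = -5·k + (-2) + (-4)·2^k; at k=20 this is -4194406.

-4194406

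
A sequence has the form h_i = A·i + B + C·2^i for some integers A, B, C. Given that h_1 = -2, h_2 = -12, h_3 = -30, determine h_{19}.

Write the equations: A + B + 2C = -2; 2A + B + 4C = -12; 3A + B + 8C = -30.
Subtracting the first from the second: A + 2C = -10.
Subtracting the second from the third: A + 4C = -18.
Solving: C = -4, A = -2, then B = 8.
Therefore h_{19} = -38 + 8 + (-4)·524288 = -2097182.

-2097182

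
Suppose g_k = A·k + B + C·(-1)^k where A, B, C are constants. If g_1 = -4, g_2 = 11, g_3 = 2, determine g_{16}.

The three given values yield: A + B - C = -4; 2A + B + C = 11; 3A + B - C = 2.
Subtracting the first from the second: A + 2C = 15.
Subtracting the second from the third: A - 2C = -9.
Solving: C = 6, A = 3, then B = -1.
So g_k = 3·k + (-1) + 6·(-1)^k; at k=16 this is 53.

53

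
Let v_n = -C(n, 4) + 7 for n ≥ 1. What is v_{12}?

C(12, 4) = 495, so v_{12} = -488.

-488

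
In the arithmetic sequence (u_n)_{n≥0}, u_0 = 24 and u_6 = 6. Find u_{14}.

Common difference d = (6 - 24) / (6 - 0) = -3.
u_n = 24 + (n - 0)·(-3).
u_{14} = 24 + 14·(-3) = -18.

-18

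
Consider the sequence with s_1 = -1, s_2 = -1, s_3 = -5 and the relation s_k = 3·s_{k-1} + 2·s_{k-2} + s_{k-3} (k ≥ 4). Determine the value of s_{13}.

-1949930

Step forward from the initial values:
s_4 = -18; s_5 = -65; s_6 = -236; s_7 = -856; s_8 = -3105; s_9 = -11263; s_{10} = -40855; s_{11} = -148196; s_{12} = -537561; s_{13} = -1949930.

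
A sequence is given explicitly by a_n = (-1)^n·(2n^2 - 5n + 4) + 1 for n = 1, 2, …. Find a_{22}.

(-1)^22 = 1; 2n^2 - 5n + 4 at n=22 is 862; so a_{22} = 863.

863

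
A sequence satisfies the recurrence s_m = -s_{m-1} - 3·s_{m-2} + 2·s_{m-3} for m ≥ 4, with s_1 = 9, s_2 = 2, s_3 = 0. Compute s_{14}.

5432

s_4 = 12  s_5 = -8  s_6 = -28  …  s_{11} = 360  s_{12} = -2268  s_{13} = 2092  s_{14} = 5432.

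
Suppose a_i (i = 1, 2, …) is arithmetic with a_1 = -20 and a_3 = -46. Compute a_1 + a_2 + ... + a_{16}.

Common difference d = (-46 - (-20)) / (3 - 1) = -13.
a_i = -20 + (i - 1)·(-13).
a_{16} = -215; S = 16·(-20 + (-215))/2 = -1880.

-1880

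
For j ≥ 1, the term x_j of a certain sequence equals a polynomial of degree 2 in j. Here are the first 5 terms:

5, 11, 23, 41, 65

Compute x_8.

173

1st diffs: 6, 12, 18, 24.
2nd diffs: 6, 6, 6 (constant).
Newton forward-difference form: x_j = 5 + 6·C(j-1,1) + 6·C(j-1,2).
At j = 8: j-1 = 7, so x_8 = 5 + 42 + 126 = 173.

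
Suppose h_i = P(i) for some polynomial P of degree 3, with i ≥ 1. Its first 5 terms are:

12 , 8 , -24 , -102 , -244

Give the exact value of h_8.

-1234

1st diffs: -4, -32, -78, -142.
2nd diffs: -28, -46, -64.
3rd diffs: -18, -18 (constant).
Newton forward-difference form: h_i = 12 + (-4)·C(i-1,1) + (-28)·C(i-1,2) + (-18)·C(i-1,3).
At i = 8: i-1 = 7, so h_8 = 12 - 28 - 588 - 630 = -1234.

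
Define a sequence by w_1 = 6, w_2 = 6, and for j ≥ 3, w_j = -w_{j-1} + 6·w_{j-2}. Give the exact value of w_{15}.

Applying the relation repeatedly:
w_3 = 30; w_4 = 6; w_5 = 174; …; w_{12} = -202746; w_{13} = 657390; w_{14} = -1873866; w_{15} = 5818206.
(Characteristic roots are 2 and -3.)

5818206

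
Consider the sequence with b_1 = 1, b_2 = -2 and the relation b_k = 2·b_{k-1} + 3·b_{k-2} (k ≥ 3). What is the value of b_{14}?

Compute successive terms:
b_3 = -1;  b_4 = -8;  b_5 = -19;  …;  b_{11} = -14761;  b_{12} = -44288;  b_{13} = -132859;  b_{14} = -398582.
(Characteristic roots are 3 and -1.)

-398582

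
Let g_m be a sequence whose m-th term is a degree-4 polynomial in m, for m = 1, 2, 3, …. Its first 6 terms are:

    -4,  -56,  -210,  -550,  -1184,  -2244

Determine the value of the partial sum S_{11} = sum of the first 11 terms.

-58542

1st diffs: -52, -154, -340, -634, -1060.
2nd diffs: -102, -186, -294, -426.
3rd diffs: -84, -108, -132.
4th diffs: -24, -24 (constant).
So g_m = -m^4 - 4m^3 - 2m^2 - 3m + 6.
Continuing: …, -3886, -6290, -9660, -14224, …, g_{11} = -20234.
Summing m = 1..11 (11 terms) gives -58542.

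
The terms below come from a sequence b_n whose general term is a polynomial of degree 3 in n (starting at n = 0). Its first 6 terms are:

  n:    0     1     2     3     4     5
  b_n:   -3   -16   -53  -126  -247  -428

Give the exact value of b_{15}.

1st diffs: -13, -37, -73, -121, -181.
2nd diffs: -24, -36, -48, -60.
3rd diffs: -12, -12, -12 (constant).
So b_n = -2n^3 - 6n^2 - 5n - 3.
Evaluating at n = 15 gives b_{15} = -8178.

-8178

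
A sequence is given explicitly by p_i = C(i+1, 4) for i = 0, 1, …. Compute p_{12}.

715

C(13, 4) = 715, so p_{12} = 715.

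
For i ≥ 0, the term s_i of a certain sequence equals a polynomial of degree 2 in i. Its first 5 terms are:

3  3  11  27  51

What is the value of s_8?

227

1st diffs: 0, 8, 16, 24.
2nd diffs: 8, 8, 8 (constant).
Newton forward-difference form: s_i = 3 + 8·C(i,2).
At i = 8: i = 8, so s_8 = 3 + 224 = 227.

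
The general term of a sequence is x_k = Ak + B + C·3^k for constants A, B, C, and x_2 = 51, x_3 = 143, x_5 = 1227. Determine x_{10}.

The three given values yield: 2A + B + 9C = 51; 3A + B + 27C = 143; 5A + B + 243C = 1227.
Subtracting the first from the second: A + 18C = 92.
Subtracting the second from the third: 2A + 216C = 1084.
Solving: C = 5, A = 2, then B = 2.
Hence x_{10} = 2·10 + 2 + 5·59049 = 295267.

295267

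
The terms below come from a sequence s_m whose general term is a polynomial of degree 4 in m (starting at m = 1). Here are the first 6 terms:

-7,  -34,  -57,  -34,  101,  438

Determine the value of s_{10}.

1st diffs: -27, -23, 23, 135, 337.
2nd diffs: 4, 46, 112, 202.
3rd diffs: 42, 66, 90.
4th diffs: 24, 24 (constant).
So s_m = m^4 - 3m^3 - 5m^2 - 6m + 6.
Evaluating at m = 10 gives s_{10} = 6446.

6446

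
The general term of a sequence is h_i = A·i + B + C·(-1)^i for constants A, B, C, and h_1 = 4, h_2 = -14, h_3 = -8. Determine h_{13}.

The three given values yield: A + B - C = 4; 2A + B + C = -14; 3A + B - C = -8.
Subtracting the first from the second: A + 2C = -18.
Subtracting the second from the third: A - 2C = 6.
Solving: C = -6, A = -6, then B = 4.
So h_i = -6·i + 4 + (-6)·(-1)^i; at i=13 this is -68.

-68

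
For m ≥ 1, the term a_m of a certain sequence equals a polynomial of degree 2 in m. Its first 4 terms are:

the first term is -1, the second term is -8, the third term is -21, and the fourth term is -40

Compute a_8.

1st diffs: -7, -13, -19.
2nd diffs: -6, -6 (constant).
Newton forward-difference form: a_m = -1 + (-7)·C(m-1,1) + (-6)·C(m-1,2).
At m = 8: m-1 = 7, so a_8 = -1 - 49 - 126 = -176.

-176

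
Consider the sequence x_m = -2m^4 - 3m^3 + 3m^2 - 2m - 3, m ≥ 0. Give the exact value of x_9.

-15087

x_9 = -2·9^4 - 3·9^3 + 3·9^2 - 2·9 - 3 = -15087.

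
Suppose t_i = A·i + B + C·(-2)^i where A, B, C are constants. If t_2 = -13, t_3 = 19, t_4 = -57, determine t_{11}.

6107

Plug in i = 2, 3, 4: 2A + B + 4C = -13; 3A + B - 8C = 19; 4A + B + 16C = -57.
Subtracting the first from the second: A - 12C = 32.
Subtracting the second from the third: A + 24C = -76.
Solving: C = -3, A = -4, then B = 7.
Therefore t_{11} = -44 + 7 + (-3)·(-2048) = 6107.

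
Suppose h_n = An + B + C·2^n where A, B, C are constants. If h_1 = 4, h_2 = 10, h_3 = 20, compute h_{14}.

Plug in n = 1, 2, 3: A + B + 2C = 4; 2A + B + 4C = 10; 3A + B + 8C = 20.
Subtracting the first from the second: A + 2C = 6.
Subtracting the second from the third: A + 4C = 10.
Solving: C = 2, A = 2, then B = -2.
Therefore h_{14} = 28 + (-2) + 2·16384 = 32794.

32794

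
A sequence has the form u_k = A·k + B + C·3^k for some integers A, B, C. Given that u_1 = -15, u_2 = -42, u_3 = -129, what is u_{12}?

-2657172

The three given values yield: A + B + 3C = -15; 2A + B + 9C = -42; 3A + B + 27C = -129.
Subtracting the first from the second: A + 6C = -27.
Subtracting the second from the third: A + 18C = -87.
Solving: C = -5, A = 3, then B = -3.
Hence u_{12} = 3·12 + (-3) + (-5)·531441 = -2657172.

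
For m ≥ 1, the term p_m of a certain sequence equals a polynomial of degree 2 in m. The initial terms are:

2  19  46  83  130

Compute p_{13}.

1st diffs: 17, 27, 37, 47.
2nd diffs: 10, 10, 10 (constant).
Newton forward-difference form: p_m = 2 + 17·C(m-1,1) + 10·C(m-1,2).
At m = 13: m-1 = 12, so p_{13} = 2 + 204 + 660 = 866.

866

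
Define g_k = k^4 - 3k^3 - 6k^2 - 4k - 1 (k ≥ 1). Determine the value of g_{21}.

163967

g_{21} = 1·21^4 - 3·21^3 - 6·21^2 - 4·21 - 1 = 163967.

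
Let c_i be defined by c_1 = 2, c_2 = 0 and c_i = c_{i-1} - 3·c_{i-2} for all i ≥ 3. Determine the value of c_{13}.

c_3 = -6; c_4 = -6; c_5 = 12; …; c_{10} = 210; c_{11} = 444; c_{12} = -186; c_{13} = -1518.

-1518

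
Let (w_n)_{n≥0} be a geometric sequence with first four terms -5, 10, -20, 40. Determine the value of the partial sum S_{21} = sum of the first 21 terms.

-3495255

Common ratio r = -2.
w_n = (-5)·(-2)^(n-0).
S = (-5)·((-2)^21 - 1)/(-2 - 1) = (-5)·(-2097152 - 1)/(-3) = -3495255.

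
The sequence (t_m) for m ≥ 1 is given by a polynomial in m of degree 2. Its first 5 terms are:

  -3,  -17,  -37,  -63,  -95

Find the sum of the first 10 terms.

1st diffs: -14, -20, -26, -32.
2nd diffs: -6, -6, -6 (constant).
Newton forward-difference form: t_m = -3 + (-14)·C(m-1,1) + (-6)·C(m-1,2).
Continuing: …, -133, -177, -227, -283, …, t_{10} = -345.
Summing m = 1..10 (10 terms) gives -1380.

-1380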